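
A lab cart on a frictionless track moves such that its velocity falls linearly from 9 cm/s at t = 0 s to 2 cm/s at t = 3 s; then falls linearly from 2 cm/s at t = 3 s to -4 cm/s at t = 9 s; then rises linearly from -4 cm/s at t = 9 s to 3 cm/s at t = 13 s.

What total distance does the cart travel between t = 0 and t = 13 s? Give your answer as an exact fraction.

471/14 cm

Total distance travelled is ∫|v| dt — sum the magnitudes of each area piece.
0–3 s: |½(9 + 2)(3)| = 16.5 cm
3–9 s: v = 0 at t = 5 s; triangle areas 2 + 8 = 10 cm
9–13 s: v = 0 at t = 79/7 s; triangle areas 32/7 + 18/7 = 50/7 cm
Total distance = 471/14 cm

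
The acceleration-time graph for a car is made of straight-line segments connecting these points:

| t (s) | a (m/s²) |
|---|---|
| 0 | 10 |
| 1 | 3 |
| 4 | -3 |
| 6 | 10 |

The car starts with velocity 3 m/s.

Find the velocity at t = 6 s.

16.5 m/s

Δv equals the area under the a-t graph; then v = v₀ + Δv.
0–1 s: ½(10 + 3)(1) = 6.5 m/s
1–4 s: ½(3 + -3)(3) = 0 m/s
4–6 s: ½(-3 + 10)(2) = 7 m/s
Δv = 13.5 m/s, so v(6) = 3 + (13.5) = 16.5 m/s.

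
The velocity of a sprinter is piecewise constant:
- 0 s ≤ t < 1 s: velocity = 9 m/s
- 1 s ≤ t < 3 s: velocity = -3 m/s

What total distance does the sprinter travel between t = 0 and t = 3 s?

Total distance travelled is ∫|v| dt — sum the magnitudes of each area piece.
0–1 s: |9| × 1 = 9 m
1–3 s: |-3| × 2 = 6 m
Total distance = 15 m

15 m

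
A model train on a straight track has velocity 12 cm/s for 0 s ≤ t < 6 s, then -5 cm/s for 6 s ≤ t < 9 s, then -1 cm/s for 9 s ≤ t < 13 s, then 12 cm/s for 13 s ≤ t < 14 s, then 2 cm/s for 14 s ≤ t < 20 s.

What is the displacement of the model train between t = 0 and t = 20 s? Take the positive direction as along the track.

Displacement is the signed area under the v-t curve.
0–6 s: 12 × 6 = 72 cm
6–9 s: -5 × 3 = -15 cm
9–13 s: -1 × 4 = -4 cm
13–14 s: 12 × 1 = 12 cm
14–20 s: 2 × 6 = 12 cm
Net displacement = 77 cm

77 cm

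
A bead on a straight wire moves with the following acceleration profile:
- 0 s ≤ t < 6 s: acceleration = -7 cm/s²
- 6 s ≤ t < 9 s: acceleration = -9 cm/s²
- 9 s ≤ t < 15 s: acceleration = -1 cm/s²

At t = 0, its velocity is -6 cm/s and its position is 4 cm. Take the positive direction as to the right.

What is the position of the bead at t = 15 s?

-810.5 cm

On each constant-a segment, Δv = aΔt and Δx = v₀Δt + ½aΔt²; chain segment to segment.
0–6 s: v starts -6 cm/s; Δx = -6·6 + ½·-7·6² = -162 cm; v ends -48 cm/s.
6–9 s: v starts -48 cm/s; Δx = -48·3 + ½·-9·3² = -184.5 cm; v ends -75 cm/s.
9–15 s: v starts -75 cm/s; Δx = -75·6 + ½·-1·6² = -468 cm; v ends -81 cm/s.
x(15) = 4 + Σ Δx = -810.5 cm.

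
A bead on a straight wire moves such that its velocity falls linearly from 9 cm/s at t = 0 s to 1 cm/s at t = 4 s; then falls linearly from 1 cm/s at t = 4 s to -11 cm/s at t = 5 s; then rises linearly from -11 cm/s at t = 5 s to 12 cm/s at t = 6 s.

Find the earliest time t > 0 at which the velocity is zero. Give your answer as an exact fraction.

t = 49/12 s

v changes sign on 4–5 s (from 1 to -11); the graph is linear there, so v = 0 at t = 4 + (-1)·(5 − 4)/(-11 − 1) = 49/12 s.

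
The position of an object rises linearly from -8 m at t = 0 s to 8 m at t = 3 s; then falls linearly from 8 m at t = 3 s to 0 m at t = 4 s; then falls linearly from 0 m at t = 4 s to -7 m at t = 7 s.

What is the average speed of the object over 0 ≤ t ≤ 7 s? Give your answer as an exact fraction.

Average speed = (total path length)/(elapsed time); on a piecewise-linear x-t graph the path length is Σ|Δx|.
0–3 s: |Δx| = |8 − -8| = 16 m
3–4 s: |Δx| = |0 − 8| = 8 m
4–7 s: |Δx| = |-7 − 0| = 7 m
Total path = 31 m; average speed = 31/7 = 31/7 m/s.

31/7 m/s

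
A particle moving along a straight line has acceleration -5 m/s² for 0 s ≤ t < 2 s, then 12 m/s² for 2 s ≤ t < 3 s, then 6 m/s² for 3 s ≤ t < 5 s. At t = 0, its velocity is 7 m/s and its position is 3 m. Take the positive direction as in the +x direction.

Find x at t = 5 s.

40 m

On each constant-a segment, Δv = aΔt and Δx = v₀Δt + ½aΔt²; chain segment to segment.
0–2 s: v starts 7 m/s; Δx = 7·2 + ½·-5·2² = 4 m; v ends -3 m/s.
2–3 s: v starts -3 m/s; Δx = -3·1 + ½·12·1² = 3 m; v ends 9 m/s.
3–5 s: v starts 9 m/s; Δx = 9·2 + ½·6·2² = 30 m; v ends 21 m/s.
x(5) = 3 + Σ Δx = 40 m.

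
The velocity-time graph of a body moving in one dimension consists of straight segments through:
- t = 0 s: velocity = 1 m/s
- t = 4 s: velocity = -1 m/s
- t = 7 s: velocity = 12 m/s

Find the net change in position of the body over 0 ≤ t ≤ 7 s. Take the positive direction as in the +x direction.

16.5 m

Net displacement equals the area under the velocity-time graph (areas below the axis count negative).
0–4 s: ½(1 + -1)(4) = 0 m
4–7 s: ½(-1 + 12)(3) = 16.5 m
Net displacement = 16.5 m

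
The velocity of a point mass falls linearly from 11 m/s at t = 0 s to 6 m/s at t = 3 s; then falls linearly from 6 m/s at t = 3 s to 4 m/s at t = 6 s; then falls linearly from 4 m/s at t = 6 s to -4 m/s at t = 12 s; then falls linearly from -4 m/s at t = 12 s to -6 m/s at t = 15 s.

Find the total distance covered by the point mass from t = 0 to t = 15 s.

67.5 m

Total distance travelled is ∫|v| dt — sum the magnitudes of each area piece.
0–3 s: |½(11 + 6)(3)| = 25.5 m
3–6 s: |½(6 + 4)(3)| = 15 m
6–12 s: v = 0 at t = 9 s; triangle areas 6 + 6 = 12 m
12–15 s: |½(-4 + -6)(3)| = 15 m
Total distance = 67.5 m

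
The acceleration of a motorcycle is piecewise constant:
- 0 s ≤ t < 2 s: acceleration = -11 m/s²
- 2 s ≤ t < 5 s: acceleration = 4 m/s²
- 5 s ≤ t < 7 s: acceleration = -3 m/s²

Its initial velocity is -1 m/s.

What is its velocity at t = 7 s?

Δv equals the area under the a-t graph; then v = v₀ + Δv.
0–2 s: -11 × 2 = -22 m/s
2–5 s: 4 × 3 = 12 m/s
5–7 s: -3 × 2 = -6 m/s
Δv = -16 m/s, so v(7) = -1 + (-16) = -17 m/s.

-17 m/s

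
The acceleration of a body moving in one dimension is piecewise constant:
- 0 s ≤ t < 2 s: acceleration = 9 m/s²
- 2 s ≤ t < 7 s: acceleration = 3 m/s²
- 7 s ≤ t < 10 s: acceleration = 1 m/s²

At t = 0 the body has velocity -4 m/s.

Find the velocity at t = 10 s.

32 m/s

Δv equals the area under the a-t graph; then v = v₀ + Δv.
0–2 s: 9 × 2 = 18 m/s
2–7 s: 3 × 5 = 15 m/s
7–10 s: 1 × 3 = 3 m/s
Δv = 36 m/s, so v(10) = -4 + (36) = 32 m/s.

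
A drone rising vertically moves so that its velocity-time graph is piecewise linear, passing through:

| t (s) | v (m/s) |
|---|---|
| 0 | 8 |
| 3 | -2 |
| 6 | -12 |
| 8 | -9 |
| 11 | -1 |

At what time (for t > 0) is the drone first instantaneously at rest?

v changes sign on 0–3 s (from 8 to -2); the graph is linear there, so v = 0 at t = 0 + (-8)·(3 − 0)/(-2 − 8) = 2.4 s.

t = 2.4 s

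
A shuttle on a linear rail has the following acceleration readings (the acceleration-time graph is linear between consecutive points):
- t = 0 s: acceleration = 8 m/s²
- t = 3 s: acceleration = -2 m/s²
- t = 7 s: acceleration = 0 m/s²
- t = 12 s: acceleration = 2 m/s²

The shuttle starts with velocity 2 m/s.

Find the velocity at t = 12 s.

Δv equals the area under the a-t graph; then v = v₀ + Δv.
0–3 s: ½(8 + -2)(3) = 9 m/s
3–7 s: ½(-2 + 0)(4) = -4 m/s
7–12 s: ½(0 + 2)(5) = 5 m/s
Δv = 10 m/s, so v(12) = 2 + (10) = 12 m/s.

12 m/s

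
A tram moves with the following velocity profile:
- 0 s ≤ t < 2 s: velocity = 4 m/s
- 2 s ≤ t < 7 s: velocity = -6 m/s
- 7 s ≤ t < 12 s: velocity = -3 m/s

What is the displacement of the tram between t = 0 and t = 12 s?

-37 m

Net displacement equals the area under the velocity-time graph (areas below the axis count negative).
0–2 s: 4 × 2 = 8 m
2–7 s: -6 × 5 = -30 m
7–12 s: -3 × 5 = -15 m
Net displacement = -37 m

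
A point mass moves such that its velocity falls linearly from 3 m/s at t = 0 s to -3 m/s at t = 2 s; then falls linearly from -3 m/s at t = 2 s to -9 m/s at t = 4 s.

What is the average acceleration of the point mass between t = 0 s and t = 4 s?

Average acceleration = Δv/Δt = (-9 − 3)/(4 − 0) = -3 m/s².

-3 m/s²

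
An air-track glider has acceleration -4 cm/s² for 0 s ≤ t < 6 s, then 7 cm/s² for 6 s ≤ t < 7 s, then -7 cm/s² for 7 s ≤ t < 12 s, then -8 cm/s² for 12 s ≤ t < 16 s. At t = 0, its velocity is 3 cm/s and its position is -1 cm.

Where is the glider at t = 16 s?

On each constant-a segment, Δv = aΔt and Δx = v₀Δt + ½aΔt²; chain segment to segment.
0–6 s: v starts 3 cm/s; Δx = 3·6 + ½·-4·6² = -54 cm; v ends -21 cm/s.
6–7 s: v starts -21 cm/s; Δx = -21·1 + ½·7·1² = -17.5 cm; v ends -14 cm/s.
7–12 s: v starts -14 cm/s; Δx = -14·5 + ½·-7·5² = -157.5 cm; v ends -49 cm/s.
12–16 s: v starts -49 cm/s; Δx = -49·4 + ½·-8·4² = -260 cm; v ends -81 cm/s.
x(16) = -1 + Σ Δx = -490 cm.

-490 cm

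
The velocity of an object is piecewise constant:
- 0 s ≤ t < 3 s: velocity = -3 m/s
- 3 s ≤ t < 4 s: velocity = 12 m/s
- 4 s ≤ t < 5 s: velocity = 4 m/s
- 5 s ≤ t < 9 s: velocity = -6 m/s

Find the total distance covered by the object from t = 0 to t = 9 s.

Total distance travelled is ∫|v| dt — sum the magnitudes of each area piece.
0–3 s: |-3| × 3 = 9 m
3–4 s: |12| × 1 = 12 m
4–5 s: |4| × 1 = 4 m
5–9 s: |-6| × 4 = 24 m
Total distance = 49 m

49 m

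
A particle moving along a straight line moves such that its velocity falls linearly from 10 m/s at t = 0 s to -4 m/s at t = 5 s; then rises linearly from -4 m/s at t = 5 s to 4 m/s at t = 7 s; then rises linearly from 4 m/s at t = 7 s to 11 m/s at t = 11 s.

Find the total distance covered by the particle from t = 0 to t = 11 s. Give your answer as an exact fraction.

Distance (not displacement) is the total path length: add the absolute areas under v-t.
0–5 s: v = 0 at t = 25/7 s; triangle areas 125/7 + 20/7 = 145/7 m
5–7 s: v = 0 at t = 6 s; triangle areas 2 + 2 = 4 m
7–11 s: |½(4 + 11)(4)| = 30 m
Total distance = 383/7 m

383/7 m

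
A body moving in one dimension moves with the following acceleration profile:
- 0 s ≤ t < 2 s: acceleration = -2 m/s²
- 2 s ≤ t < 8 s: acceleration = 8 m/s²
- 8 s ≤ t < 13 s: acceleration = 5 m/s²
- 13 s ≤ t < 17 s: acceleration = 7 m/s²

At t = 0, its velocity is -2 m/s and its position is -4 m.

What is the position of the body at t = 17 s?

692.5 m

On each constant-a segment, Δv = aΔt and Δx = v₀Δt + ½aΔt²; chain segment to segment.
0–2 s: v starts -2 m/s; Δx = -2·2 + ½·-2·2² = -8 m; v ends -6 m/s.
2–8 s: v starts -6 m/s; Δx = -6·6 + ½·8·6² = 108 m; v ends 42 m/s.
8–13 s: v starts 42 m/s; Δx = 42·5 + ½·5·5² = 272.5 m; v ends 67 m/s.
13–17 s: v starts 67 m/s; Δx = 67·4 + ½·7·4² = 324 m; v ends 95 m/s.
x(17) = -4 + Σ Δx = 692.5 m.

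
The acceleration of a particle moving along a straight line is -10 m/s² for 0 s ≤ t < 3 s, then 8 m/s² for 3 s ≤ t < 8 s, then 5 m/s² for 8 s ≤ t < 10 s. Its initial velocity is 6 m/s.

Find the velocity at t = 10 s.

26 m/s

Δv equals the area under the a-t graph; then v = v₀ + Δv.
0–3 s: -10 × 3 = -30 m/s
3–8 s: 8 × 5 = 40 m/s
8–10 s: 5 × 2 = 10 m/s
Δv = 20 m/s, so v(10) = 6 + (20) = 26 m/s.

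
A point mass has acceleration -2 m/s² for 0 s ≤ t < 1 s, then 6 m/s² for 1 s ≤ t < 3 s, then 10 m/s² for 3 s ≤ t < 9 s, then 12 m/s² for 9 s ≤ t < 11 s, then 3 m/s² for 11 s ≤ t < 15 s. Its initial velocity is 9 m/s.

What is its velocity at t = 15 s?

Δv equals the area under the a-t graph; then v = v₀ + Δv.
0–1 s: -2 × 1 = -2 m/s
1–3 s: 6 × 2 = 12 m/s
3–9 s: 10 × 6 = 60 m/s
9–11 s: 12 × 2 = 24 m/s
11–15 s: 3 × 4 = 12 m/s
Δv = 106 m/s, so v(15) = 9 + (106) = 115 m/s.

115 m/s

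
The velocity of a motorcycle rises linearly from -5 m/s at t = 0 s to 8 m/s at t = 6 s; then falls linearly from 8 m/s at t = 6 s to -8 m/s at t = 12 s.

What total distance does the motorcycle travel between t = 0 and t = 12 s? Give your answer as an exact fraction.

Total distance travelled is ∫|v| dt — sum the magnitudes of each area piece.
0–6 s: v = 0 at t = 30/13 s; triangle areas 75/13 + 192/13 = 267/13 m
6–12 s: v = 0 at t = 9 s; triangle areas 12 + 12 = 24 m
Total distance = 579/13 m

579/13 m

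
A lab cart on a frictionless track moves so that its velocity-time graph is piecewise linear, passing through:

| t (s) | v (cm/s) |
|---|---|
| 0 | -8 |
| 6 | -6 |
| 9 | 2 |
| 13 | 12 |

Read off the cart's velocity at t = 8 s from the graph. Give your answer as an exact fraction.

-2/3 cm/s

On 6–9 s the graph is linear from -6 to 2 cm/s: v(8) = -6 + (2 − -6)·(8 − 6)/(9 − 6) = -2/3 cm/s.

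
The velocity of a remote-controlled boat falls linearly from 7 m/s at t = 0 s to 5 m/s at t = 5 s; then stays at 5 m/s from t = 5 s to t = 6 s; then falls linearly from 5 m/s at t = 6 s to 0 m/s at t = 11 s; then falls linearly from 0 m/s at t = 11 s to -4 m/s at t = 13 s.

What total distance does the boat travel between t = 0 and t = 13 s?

Total distance travelled is ∫|v| dt — sum the magnitudes of each area piece.
0–5 s: |½(7 + 5)(5)| = 30 m
5–6 s: |5| × 1 = 5 m
6–11 s: |½(5 + 0)(5)| = 12.5 m
11–13 s: |½(0 + -4)(2)| = 4 m
Total distance = 51.5 m

51.5 m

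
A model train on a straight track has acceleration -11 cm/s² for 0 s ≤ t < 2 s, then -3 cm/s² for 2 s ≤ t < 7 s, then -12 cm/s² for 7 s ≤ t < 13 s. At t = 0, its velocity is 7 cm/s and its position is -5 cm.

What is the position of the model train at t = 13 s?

-521.5 cm

On each constant-a segment, Δv = aΔt and Δx = v₀Δt + ½aΔt²; chain segment to segment.
0–2 s: v starts 7 cm/s; Δx = 7·2 + ½·-11·2² = -8 cm; v ends -15 cm/s.
2–7 s: v starts -15 cm/s; Δx = -15·5 + ½·-3·5² = -112.5 cm; v ends -30 cm/s.
7–13 s: v starts -30 cm/s; Δx = -30·6 + ½·-12·6² = -396 cm; v ends -102 cm/s.
x(13) = -5 + Σ Δx = -521.5 cm.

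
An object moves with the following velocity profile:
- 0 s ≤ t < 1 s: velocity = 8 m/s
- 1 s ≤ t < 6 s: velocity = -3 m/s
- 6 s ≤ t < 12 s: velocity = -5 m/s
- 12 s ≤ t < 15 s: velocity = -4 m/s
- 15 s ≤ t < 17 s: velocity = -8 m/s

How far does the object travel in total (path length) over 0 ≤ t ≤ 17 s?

81 m

Total distance travelled is ∫|v| dt — sum the magnitudes of each area piece.
0–1 s: |8| × 1 = 8 m
1–6 s: |-3| × 5 = 15 m
6–12 s: |-5| × 6 = 30 m
12–15 s: |-4| × 3 = 12 m
15–17 s: |-8| × 2 = 16 m
Total distance = 81 m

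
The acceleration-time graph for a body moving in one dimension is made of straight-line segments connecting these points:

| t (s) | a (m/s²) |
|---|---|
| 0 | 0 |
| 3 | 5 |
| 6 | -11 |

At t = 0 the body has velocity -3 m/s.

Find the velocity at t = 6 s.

-4.5 m/s

Δv equals the area under the a-t graph; then v = v₀ + Δv.
0–3 s: ½(0 + 5)(3) = 7.5 m/s
3–6 s: ½(5 + -11)(3) = -9 m/s
Δv = -1.5 m/s, so v(6) = -3 + (-1.5) = -4.5 m/s.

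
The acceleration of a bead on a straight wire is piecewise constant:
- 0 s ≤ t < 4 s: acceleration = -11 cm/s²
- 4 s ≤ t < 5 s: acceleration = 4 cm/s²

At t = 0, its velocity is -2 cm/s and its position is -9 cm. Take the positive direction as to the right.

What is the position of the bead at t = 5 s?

-149 cm

On each constant-a segment, Δv = aΔt and Δx = v₀Δt + ½aΔt²; chain segment to segment.
0–4 s: v starts -2 cm/s; Δx = -2·4 + ½·-11·4² = -96 cm; v ends -46 cm/s.
4–5 s: v starts -46 cm/s; Δx = -46·1 + ½·4·1² = -44 cm; v ends -42 cm/s.
x(5) = -9 + Σ Δx = -149 cm.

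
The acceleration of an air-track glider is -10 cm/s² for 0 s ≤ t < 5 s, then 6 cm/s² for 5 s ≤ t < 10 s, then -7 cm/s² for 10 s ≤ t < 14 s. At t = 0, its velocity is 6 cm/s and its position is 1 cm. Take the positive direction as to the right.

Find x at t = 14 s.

-351 cm

On each constant-a segment, Δv = aΔt and Δx = v₀Δt + ½aΔt²; chain segment to segment.
0–5 s: v starts 6 cm/s; Δx = 6·5 + ½·-10·5² = -95 cm; v ends -44 cm/s.
5–10 s: v starts -44 cm/s; Δx = -44·5 + ½·6·5² = -145 cm; v ends -14 cm/s.
10–14 s: v starts -14 cm/s; Δx = -14·4 + ½·-7·4² = -112 cm; v ends -42 cm/s.
x(14) = 1 + Σ Δx = -351 cm.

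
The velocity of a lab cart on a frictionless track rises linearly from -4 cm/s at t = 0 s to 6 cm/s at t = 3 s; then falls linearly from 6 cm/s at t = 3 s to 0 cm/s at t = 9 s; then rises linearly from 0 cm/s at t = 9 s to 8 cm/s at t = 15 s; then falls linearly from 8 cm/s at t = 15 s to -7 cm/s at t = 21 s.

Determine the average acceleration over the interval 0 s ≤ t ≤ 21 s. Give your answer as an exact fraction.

-1/7 cm/s²

Average acceleration = Δv/Δt = (-7 − -4)/(21 − 0) = -1/7 cm/s².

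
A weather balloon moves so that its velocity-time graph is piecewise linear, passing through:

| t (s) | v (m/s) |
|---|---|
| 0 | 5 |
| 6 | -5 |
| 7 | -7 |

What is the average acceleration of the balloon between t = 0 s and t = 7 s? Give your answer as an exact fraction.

-12/7 m/s²

Average acceleration = Δv/Δt = (-7 − 5)/(7 − 0) = -12/7 m/s².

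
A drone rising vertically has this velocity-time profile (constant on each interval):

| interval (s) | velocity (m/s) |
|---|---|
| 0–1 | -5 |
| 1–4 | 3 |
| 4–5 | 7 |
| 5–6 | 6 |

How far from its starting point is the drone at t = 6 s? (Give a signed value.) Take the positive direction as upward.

Displacement is the signed area under the v-t curve.
0–1 s: -5 × 1 = -5 m
1–4 s: 3 × 3 = 9 m
4–5 s: 7 × 1 = 7 m
5–6 s: 6 × 1 = 6 m
Net displacement = 17 m

17 m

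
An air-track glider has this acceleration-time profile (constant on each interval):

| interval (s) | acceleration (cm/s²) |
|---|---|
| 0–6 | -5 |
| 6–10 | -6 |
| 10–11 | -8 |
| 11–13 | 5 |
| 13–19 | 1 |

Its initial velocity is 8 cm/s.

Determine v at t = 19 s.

Δv equals the area under the a-t graph; then v = v₀ + Δv.
0–6 s: -5 × 6 = -30 cm/s
6–10 s: -6 × 4 = -24 cm/s
10–11 s: -8 × 1 = -8 cm/s
11–13 s: 5 × 2 = 10 cm/s
13–19 s: 1 × 6 = 6 cm/s
Δv = -46 cm/s, so v(19) = 8 + (-46) = -38 cm/s.

-38 cm/s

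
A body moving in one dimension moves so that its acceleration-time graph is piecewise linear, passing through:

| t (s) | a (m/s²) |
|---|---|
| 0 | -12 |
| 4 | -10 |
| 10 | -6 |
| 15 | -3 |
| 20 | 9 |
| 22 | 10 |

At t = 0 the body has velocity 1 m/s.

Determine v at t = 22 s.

-79.5 m/s

Δv equals the area under the a-t graph; then v = v₀ + Δv.
0–4 s: ½(-12 + -10)(4) = -44 m/s
4–10 s: ½(-10 + -6)(6) = -48 m/s
10–15 s: ½(-6 + -3)(5) = -22.5 m/s
15–20 s: ½(-3 + 9)(5) = 15 m/s
20–22 s: ½(9 + 10)(2) = 19 m/s
Δv = -80.5 m/s, so v(22) = 1 + (-80.5) = -79.5 m/s.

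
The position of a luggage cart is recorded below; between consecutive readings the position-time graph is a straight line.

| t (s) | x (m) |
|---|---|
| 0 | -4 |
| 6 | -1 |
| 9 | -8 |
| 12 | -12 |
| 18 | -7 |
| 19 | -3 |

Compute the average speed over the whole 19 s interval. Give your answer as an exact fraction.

Average speed = (total path length)/(elapsed time); on a piecewise-linear x-t graph the path length is Σ|Δx|.
0–6 s: |Δx| = |-1 − -4| = 3 m
6–9 s: |Δx| = |-8 − -1| = 7 m
9–12 s: |Δx| = |-12 − -8| = 4 m
12–18 s: |Δx| = |-7 − -12| = 5 m
18–19 s: |Δx| = |-3 − -7| = 4 m
Total path = 23 m; average speed = 23/19 = 23/19 m/s.

23/19 m/s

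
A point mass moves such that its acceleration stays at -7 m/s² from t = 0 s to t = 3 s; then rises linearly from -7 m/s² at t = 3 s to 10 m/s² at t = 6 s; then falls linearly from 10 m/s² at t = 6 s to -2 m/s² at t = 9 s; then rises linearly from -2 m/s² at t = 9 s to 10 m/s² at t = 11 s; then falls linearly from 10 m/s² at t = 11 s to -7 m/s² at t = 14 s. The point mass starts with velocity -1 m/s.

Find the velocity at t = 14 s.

7 m/s

Δv equals the area under the a-t graph; then v = v₀ + Δv.
0–3 s: -7 × 3 = -21 m/s
3–6 s: ½(-7 + 10)(3) = 4.5 m/s
6–9 s: ½(10 + -2)(3) = 12 m/s
9–11 s: ½(-2 + 10)(2) = 8 m/s
11–14 s: ½(10 + -7)(3) = 4.5 m/s
Δv = 8 m/s, so v(14) = -1 + (8) = 7 m/s.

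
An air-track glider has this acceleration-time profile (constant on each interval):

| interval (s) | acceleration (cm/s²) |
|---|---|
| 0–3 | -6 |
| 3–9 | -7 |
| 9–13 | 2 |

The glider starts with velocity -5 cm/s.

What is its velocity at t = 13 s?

-57 cm/s

Δv equals the area under the a-t graph; then v = v₀ + Δv.
0–3 s: -6 × 3 = -18 cm/s
3–9 s: -7 × 6 = -42 cm/s
9–13 s: 2 × 4 = 8 cm/s
Δv = -52 cm/s, so v(13) = -5 + (-52) = -57 cm/s.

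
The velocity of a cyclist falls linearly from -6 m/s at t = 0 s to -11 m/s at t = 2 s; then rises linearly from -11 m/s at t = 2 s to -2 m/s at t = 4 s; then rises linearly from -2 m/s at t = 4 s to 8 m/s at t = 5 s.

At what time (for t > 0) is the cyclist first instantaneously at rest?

v changes sign on 4–5 s (from -2 to 8); the graph is linear there, so v = 0 at t = 4 + (2)·(5 − 4)/(8 − -2) = 4.2 s.

t = 4.2 s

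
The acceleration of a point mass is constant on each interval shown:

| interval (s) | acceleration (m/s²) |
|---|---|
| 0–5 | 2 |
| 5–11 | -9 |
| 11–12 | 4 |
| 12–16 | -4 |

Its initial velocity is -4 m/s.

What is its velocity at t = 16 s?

Δv equals the area under the a-t graph; then v = v₀ + Δv.
0–5 s: 2 × 5 = 10 m/s
5–11 s: -9 × 6 = -54 m/s
11–12 s: 4 × 1 = 4 m/s
12–16 s: -4 × 4 = -16 m/s
Δv = -56 m/s, so v(16) = -4 + (-56) = -60 m/s.

-60 m/s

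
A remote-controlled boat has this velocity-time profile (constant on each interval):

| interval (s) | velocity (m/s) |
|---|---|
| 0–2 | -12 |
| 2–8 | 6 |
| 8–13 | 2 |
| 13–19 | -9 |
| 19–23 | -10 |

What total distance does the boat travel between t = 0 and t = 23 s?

164 m

Distance (not displacement) is the total path length: add the absolute areas under v-t.
0–2 s: |-12| × 2 = 24 m
2–8 s: |6| × 6 = 36 m
8–13 s: |2| × 5 = 10 m
13–19 s: |-9| × 6 = 54 m
19–23 s: |-10| × 4 = 40 m
Total distance = 164 m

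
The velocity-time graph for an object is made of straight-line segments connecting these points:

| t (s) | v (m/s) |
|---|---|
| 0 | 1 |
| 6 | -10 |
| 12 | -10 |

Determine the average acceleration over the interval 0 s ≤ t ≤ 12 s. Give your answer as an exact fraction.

Average acceleration = Δv/Δt = (-10 − 1)/(12 − 0) = -11/12 m/s².

-11/12 m/s²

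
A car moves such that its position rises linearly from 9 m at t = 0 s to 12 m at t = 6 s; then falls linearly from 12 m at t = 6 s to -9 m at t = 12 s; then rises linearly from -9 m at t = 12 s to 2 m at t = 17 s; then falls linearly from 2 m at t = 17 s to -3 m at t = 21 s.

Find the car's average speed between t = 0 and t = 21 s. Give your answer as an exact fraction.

40/21 m/s

Average speed = (total path length)/(elapsed time); on a piecewise-linear x-t graph the path length is Σ|Δx|.
0–6 s: |Δx| = |12 − 9| = 3 m
6–12 s: |Δx| = |-9 − 12| = 21 m
12–17 s: |Δx| = |2 − -9| = 11 m
17–21 s: |Δx| = |-3 − 2| = 5 m
Total path = 40 m; average speed = 40/21 = 40/21 m/s.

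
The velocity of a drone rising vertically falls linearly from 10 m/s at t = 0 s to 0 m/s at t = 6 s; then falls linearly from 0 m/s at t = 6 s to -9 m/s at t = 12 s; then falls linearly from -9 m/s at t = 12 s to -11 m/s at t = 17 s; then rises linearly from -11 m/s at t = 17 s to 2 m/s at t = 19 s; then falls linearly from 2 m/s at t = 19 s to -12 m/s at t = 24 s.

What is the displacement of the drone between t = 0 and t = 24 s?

-81 m

Net displacement equals the area under the velocity-time graph (areas below the axis count negative).
0–6 s: ½(10 + 0)(6) = 30 m
6–12 s: ½(0 + -9)(6) = -27 m
12–17 s: ½(-9 + -11)(5) = -50 m
17–19 s: ½(-11 + 2)(2) = -9 m
19–24 s: ½(2 + -12)(5) = -25 m
Net displacement = -81 m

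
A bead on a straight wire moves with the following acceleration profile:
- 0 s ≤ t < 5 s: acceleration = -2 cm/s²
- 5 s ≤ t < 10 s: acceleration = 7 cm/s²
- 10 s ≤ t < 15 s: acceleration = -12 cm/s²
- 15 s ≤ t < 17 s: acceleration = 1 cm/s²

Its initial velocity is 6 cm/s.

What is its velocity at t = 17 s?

Δv equals the area under the a-t graph; then v = v₀ + Δv.
0–5 s: -2 × 5 = -10 cm/s
5–10 s: 7 × 5 = 35 cm/s
10–15 s: -12 × 5 = -60 cm/s
15–17 s: 1 × 2 = 2 cm/s
Δv = -33 cm/s, so v(17) = 6 + (-33) = -27 cm/s.

-27 cm/s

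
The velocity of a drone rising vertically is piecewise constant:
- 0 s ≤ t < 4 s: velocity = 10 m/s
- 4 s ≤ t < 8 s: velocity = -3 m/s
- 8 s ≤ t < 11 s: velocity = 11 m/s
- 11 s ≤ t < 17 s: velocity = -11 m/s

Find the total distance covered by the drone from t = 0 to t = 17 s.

Distance (not displacement) is the total path length: add the absolute areas under v-t.
0–4 s: |10| × 4 = 40 m
4–8 s: |-3| × 4 = 12 m
8–11 s: |11| × 3 = 33 m
11–17 s: |-11| × 6 = 66 m
Total distance = 151 m

151 m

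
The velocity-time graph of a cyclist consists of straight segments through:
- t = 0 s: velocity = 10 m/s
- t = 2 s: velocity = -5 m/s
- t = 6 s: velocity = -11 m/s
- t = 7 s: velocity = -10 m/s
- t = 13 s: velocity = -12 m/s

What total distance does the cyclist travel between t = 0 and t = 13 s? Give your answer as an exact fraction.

Distance (not displacement) is the total path length: add the absolute areas under v-t.
0–2 s: v = 0 at t = 4/3 s; triangle areas 20/3 + 5/3 = 25/3 m
2–6 s: |½(-5 + -11)(4)| = 32 m
6–7 s: |½(-11 + -10)(1)| = 10.5 m
7–13 s: |½(-10 + -12)(6)| = 66 m
Total distance = 701/6 m

701/6 m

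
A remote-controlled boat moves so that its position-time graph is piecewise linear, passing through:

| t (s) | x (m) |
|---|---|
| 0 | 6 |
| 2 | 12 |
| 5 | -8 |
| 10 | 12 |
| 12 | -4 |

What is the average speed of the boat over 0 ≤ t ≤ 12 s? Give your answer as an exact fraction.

Average speed = (total path length)/(elapsed time); on a piecewise-linear x-t graph the path length is Σ|Δx|.
0–2 s: |Δx| = |12 − 6| = 6 m
2–5 s: |Δx| = |-8 − 12| = 20 m
5–10 s: |Δx| = |12 − -8| = 20 m
10–12 s: |Δx| = |-4 − 12| = 16 m
Total path = 62 m; average speed = 62/12 = 31/6 m/s.

31/6 m/s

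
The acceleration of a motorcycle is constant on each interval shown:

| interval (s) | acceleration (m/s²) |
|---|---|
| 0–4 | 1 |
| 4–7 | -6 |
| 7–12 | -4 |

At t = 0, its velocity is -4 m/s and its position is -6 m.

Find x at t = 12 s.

-181 m

On each constant-a segment, Δv = aΔt and Δx = v₀Δt + ½aΔt²; chain segment to segment.
0–4 s: v starts -4 m/s; Δx = -4·4 + ½·1·4² = -8 m; v ends 0 m/s.
4–7 s: v starts 0 m/s; Δx = 0·3 + ½·-6·3² = -27 m; v ends -18 m/s.
7–12 s: v starts -18 m/s; Δx = -18·5 + ½·-4·5² = -140 m; v ends -38 m/s.
x(12) = -6 + Σ Δx = -181 m.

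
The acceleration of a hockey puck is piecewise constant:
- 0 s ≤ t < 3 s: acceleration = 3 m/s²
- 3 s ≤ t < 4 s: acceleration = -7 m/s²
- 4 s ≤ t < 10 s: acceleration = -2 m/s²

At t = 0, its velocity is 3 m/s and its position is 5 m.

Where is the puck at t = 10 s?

30 m

On each constant-a segment, Δv = aΔt and Δx = v₀Δt + ½aΔt²; chain segment to segment.
0–3 s: v starts 3 m/s; Δx = 3·3 + ½·3·3² = 22.5 m; v ends 12 m/s.
3–4 s: v starts 12 m/s; Δx = 12·1 + ½·-7·1² = 8.5 m; v ends 5 m/s.
4–10 s: v starts 5 m/s; Δx = 5·6 + ½·-2·6² = -6 m; v ends -7 m/s.
x(10) = 5 + Σ Δx = 30 m.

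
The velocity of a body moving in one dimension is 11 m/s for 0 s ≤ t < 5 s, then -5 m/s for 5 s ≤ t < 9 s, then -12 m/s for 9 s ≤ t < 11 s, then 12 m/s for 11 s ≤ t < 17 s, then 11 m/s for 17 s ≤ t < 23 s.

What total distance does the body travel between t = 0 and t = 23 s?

Distance (not displacement) is the total path length: add the absolute areas under v-t.
0–5 s: |11| × 5 = 55 m
5–9 s: |-5| × 4 = 20 m
9–11 s: |-12| × 2 = 24 m
11–17 s: |12| × 6 = 72 m
17–23 s: |11| × 6 = 66 m
Total distance = 237 m

237 m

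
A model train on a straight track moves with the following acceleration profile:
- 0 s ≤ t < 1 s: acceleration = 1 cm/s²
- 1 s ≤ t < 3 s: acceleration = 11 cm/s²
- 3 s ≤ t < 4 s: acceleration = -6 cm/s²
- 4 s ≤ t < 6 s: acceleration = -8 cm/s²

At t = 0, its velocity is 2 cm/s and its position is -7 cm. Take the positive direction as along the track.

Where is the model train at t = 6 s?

67.5 cm

On each constant-a segment, Δv = aΔt and Δx = v₀Δt + ½aΔt²; chain segment to segment.
0–1 s: v starts 2 cm/s; Δx = 2·1 + ½·1·1² = 2.5 cm; v ends 3 cm/s.
1–3 s: v starts 3 cm/s; Δx = 3·2 + ½·11·2² = 28 cm; v ends 25 cm/s.
3–4 s: v starts 25 cm/s; Δx = 25·1 + ½·-6·1² = 22 cm; v ends 19 cm/s.
4–6 s: v starts 19 cm/s; Δx = 19·2 + ½·-8·2² = 22 cm; v ends 3 cm/s.
x(6) = -7 + Σ Δx = 67.5 cm.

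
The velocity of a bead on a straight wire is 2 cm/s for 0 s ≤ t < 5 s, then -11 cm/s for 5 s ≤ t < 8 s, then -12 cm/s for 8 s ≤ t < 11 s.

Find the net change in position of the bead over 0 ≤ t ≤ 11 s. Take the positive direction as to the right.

Displacement is the signed area under the v-t curve.
0–5 s: 2 × 5 = 10 cm
5–8 s: -11 × 3 = -33 cm
8–11 s: -12 × 3 = -36 cm
Net displacement = -59 cm

-59 cm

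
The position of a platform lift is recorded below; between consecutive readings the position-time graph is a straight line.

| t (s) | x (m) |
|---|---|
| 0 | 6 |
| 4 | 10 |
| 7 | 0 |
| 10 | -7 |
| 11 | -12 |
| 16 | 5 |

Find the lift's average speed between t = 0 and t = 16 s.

Average speed = (total path length)/(elapsed time); on a piecewise-linear x-t graph the path length is Σ|Δx|.
0–4 s: |Δx| = |10 − 6| = 4 m
4–7 s: |Δx| = |0 − 10| = 10 m
7–10 s: |Δx| = |-7 − 0| = 7 m
10–11 s: |Δx| = |-12 − -7| = 5 m
11–16 s: |Δx| = |5 − -12| = 17 m
Total path = 43 m; average speed = 43/16 = 2.6875 m/s.

2.6875 m/s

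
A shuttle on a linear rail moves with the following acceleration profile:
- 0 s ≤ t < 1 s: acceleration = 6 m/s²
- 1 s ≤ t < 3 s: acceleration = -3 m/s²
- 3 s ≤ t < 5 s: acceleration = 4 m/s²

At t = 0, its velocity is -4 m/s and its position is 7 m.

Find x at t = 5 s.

4 m

On each constant-a segment, Δv = aΔt and Δx = v₀Δt + ½aΔt²; chain segment to segment.
0–1 s: v starts -4 m/s; Δx = -4·1 + ½·6·1² = -1 m; v ends 2 m/s.
1–3 s: v starts 2 m/s; Δx = 2·2 + ½·-3·2² = -2 m; v ends -4 m/s.
3–5 s: v starts -4 m/s; Δx = -4·2 + ½·4·2² = 0 m; v ends 4 m/s.
x(5) = 7 + Σ Δx = 4 m.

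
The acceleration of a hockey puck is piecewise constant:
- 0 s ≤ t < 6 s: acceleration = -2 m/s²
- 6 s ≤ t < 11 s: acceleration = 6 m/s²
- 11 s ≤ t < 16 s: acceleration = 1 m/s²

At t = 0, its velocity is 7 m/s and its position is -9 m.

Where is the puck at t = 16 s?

184.5 m

On each constant-a segment, Δv = aΔt and Δx = v₀Δt + ½aΔt²; chain segment to segment.
0–6 s: v starts 7 m/s; Δx = 7·6 + ½·-2·6² = 6 m; v ends -5 m/s.
6–11 s: v starts -5 m/s; Δx = -5·5 + ½·6·5² = 50 m; v ends 25 m/s.
11–16 s: v starts 25 m/s; Δx = 25·5 + ½·1·5² = 137.5 m; v ends 30 m/s.
x(16) = -9 + Σ Δx = 184.5 m.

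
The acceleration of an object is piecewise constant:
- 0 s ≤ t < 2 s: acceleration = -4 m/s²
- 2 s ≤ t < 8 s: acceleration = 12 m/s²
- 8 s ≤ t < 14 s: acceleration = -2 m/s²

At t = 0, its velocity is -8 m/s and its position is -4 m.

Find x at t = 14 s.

392 m

On each constant-a segment, Δv = aΔt and Δx = v₀Δt + ½aΔt²; chain segment to segment.
0–2 s: v starts -8 m/s; Δx = -8·2 + ½·-4·2² = -24 m; v ends -16 m/s.
2–8 s: v starts -16 m/s; Δx = -16·6 + ½·12·6² = 120 m; v ends 56 m/s.
8–14 s: v starts 56 m/s; Δx = 56·6 + ½·-2·6² = 300 m; v ends 44 m/s.
x(14) = -4 + Σ Δx = 392 m.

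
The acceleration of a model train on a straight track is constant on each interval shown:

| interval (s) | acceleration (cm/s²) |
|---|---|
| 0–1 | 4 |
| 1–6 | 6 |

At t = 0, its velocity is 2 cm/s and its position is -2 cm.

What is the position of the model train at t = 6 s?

107 cm

On each constant-a segment, Δv = aΔt and Δx = v₀Δt + ½aΔt²; chain segment to segment.
0–1 s: v starts 2 cm/s; Δx = 2·1 + ½·4·1² = 4 cm; v ends 6 cm/s.
1–6 s: v starts 6 cm/s; Δx = 6·5 + ½·6·5² = 105 cm; v ends 36 cm/s.
x(6) = -2 + Σ Δx = 107 cm.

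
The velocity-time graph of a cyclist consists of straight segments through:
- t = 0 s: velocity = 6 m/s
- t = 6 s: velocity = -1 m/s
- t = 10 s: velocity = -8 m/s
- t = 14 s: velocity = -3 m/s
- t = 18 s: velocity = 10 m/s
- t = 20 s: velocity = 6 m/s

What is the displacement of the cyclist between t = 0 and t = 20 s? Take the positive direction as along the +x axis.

5 m

Displacement is the signed area under the v-t curve.
0–6 s: ½(6 + -1)(6) = 15 m
6–10 s: ½(-1 + -8)(4) = -18 m
10–14 s: ½(-8 + -3)(4) = -22 m
14–18 s: ½(-3 + 10)(4) = 14 m
18–20 s: ½(10 + 6)(2) = 16 m
Net displacement = 5 m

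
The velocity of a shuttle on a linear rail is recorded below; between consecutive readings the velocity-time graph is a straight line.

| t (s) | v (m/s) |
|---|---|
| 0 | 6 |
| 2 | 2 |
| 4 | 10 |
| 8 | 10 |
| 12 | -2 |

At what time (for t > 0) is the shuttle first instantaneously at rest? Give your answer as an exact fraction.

v changes sign on 8–12 s (from 10 to -2); the graph is linear there, so v = 0 at t = 8 + (-10)·(12 − 8)/(-2 − 10) = 34/3 s.

t = 34/3 s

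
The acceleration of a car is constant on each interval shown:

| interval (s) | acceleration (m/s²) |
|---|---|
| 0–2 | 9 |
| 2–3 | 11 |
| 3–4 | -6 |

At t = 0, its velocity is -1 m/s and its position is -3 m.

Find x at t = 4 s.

60.5 m

On each constant-a segment, Δv = aΔt and Δx = v₀Δt + ½aΔt²; chain segment to segment.
0–2 s: v starts -1 m/s; Δx = -1·2 + ½·9·2² = 16 m; v ends 17 m/s.
2–3 s: v starts 17 m/s; Δx = 17·1 + ½·11·1² = 22.5 m; v ends 28 m/s.
3–4 s: v starts 28 m/s; Δx = 28·1 + ½·-6·1² = 25 m; v ends 22 m/s.
x(4) = -3 + Σ Δx = 60.5 m.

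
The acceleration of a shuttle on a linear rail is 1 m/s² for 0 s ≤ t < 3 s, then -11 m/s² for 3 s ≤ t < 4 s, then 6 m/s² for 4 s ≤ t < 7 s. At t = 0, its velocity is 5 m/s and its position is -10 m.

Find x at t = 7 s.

30 m

On each constant-a segment, Δv = aΔt and Δx = v₀Δt + ½aΔt²; chain segment to segment.
0–3 s: v starts 5 m/s; Δx = 5·3 + ½·1·3² = 19.5 m; v ends 8 m/s.
3–4 s: v starts 8 m/s; Δx = 8·1 + ½·-11·1² = 2.5 m; v ends -3 m/s.
4–7 s: v starts -3 m/s; Δx = -3·3 + ½·6·3² = 18 m; v ends 15 m/s.
x(7) = -10 + Σ Δx = 30 m.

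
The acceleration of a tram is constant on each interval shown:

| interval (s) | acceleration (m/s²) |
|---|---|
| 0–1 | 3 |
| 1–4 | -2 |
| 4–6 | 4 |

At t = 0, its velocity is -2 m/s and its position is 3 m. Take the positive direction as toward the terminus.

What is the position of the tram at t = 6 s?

-5.5 m

On each constant-a segment, Δv = aΔt and Δx = v₀Δt + ½aΔt²; chain segment to segment.
0–1 s: v starts -2 m/s; Δx = -2·1 + ½·3·1² = -0.5 m; v ends 1 m/s.
1–4 s: v starts 1 m/s; Δx = 1·3 + ½·-2·3² = -6 m; v ends -5 m/s.
4–6 s: v starts -5 m/s; Δx = -5·2 + ½·4·2² = -2 m; v ends 3 m/s.
x(6) = 3 + Σ Δx = -5.5 m.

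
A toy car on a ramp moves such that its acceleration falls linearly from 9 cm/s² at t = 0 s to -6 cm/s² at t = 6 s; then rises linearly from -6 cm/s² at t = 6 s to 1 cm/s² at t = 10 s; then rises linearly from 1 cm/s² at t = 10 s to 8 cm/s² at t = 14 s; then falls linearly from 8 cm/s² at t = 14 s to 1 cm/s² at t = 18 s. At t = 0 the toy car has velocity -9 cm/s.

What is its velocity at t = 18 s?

Δv equals the area under the a-t graph; then v = v₀ + Δv.
0–6 s: ½(9 + -6)(6) = 9 cm/s
6–10 s: ½(-6 + 1)(4) = -10 cm/s
10–14 s: ½(1 + 8)(4) = 18 cm/s
14–18 s: ½(8 + 1)(4) = 18 cm/s
Δv = 35 cm/s, so v(18) = -9 + (35) = 26 cm/s.

26 cm/s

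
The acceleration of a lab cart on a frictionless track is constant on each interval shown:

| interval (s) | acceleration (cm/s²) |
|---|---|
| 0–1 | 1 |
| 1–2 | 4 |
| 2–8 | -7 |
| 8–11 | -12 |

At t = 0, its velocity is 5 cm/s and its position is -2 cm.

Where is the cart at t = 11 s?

On each constant-a segment, Δv = aΔt and Δx = v₀Δt + ½aΔt²; chain segment to segment.
0–1 s: v starts 5 cm/s; Δx = 5·1 + ½·1·1² = 5.5 cm; v ends 6 cm/s.
1–2 s: v starts 6 cm/s; Δx = 6·1 + ½·4·1² = 8 cm; v ends 10 cm/s.
2–8 s: v starts 10 cm/s; Δx = 10·6 + ½·-7·6² = -66 cm; v ends -32 cm/s.
8–11 s: v starts -32 cm/s; Δx = -32·3 + ½·-12·3² = -150 cm; v ends -68 cm/s.
x(11) = -2 + Σ Δx = -204.5 cm.

-204.5 cm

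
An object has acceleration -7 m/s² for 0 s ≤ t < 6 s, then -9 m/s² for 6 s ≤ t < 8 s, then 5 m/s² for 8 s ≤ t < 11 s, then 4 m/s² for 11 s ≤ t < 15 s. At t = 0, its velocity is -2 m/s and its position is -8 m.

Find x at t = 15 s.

-571.5 m

On each constant-a segment, Δv = aΔt and Δx = v₀Δt + ½aΔt²; chain segment to segment.
0–6 s: v starts -2 m/s; Δx = -2·6 + ½·-7·6² = -138 m; v ends -44 m/s.
6–8 s: v starts -44 m/s; Δx = -44·2 + ½·-9·2² = -106 m; v ends -62 m/s.
8–11 s: v starts -62 m/s; Δx = -62·3 + ½·5·3² = -163.5 m; v ends -47 m/s.
11–15 s: v starts -47 m/s; Δx = -47·4 + ½·4·4² = -156 m; v ends -31 m/s.
x(15) = -8 + Σ Δx = -571.5 m.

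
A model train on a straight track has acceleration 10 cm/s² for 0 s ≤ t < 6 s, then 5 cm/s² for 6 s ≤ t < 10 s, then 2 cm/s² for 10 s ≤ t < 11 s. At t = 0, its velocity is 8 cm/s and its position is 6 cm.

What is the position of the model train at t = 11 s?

635 cm

On each constant-a segment, Δv = aΔt and Δx = v₀Δt + ½aΔt²; chain segment to segment.
0–6 s: v starts 8 cm/s; Δx = 8·6 + ½·10·6² = 228 cm; v ends 68 cm/s.
6–10 s: v starts 68 cm/s; Δx = 68·4 + ½·5·4² = 312 cm; v ends 88 cm/s.
10–11 s: v starts 88 cm/s; Δx = 88·1 + ½·2·1² = 89 cm; v ends 90 cm/s.
x(11) = 6 + Σ Δx = 635 cm.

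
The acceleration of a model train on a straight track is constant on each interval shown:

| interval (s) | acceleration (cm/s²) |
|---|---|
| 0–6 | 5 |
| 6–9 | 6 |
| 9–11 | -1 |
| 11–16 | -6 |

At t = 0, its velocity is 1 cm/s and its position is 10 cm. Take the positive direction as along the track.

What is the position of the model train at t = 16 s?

On each constant-a segment, Δv = aΔt and Δx = v₀Δt + ½aΔt²; chain segment to segment.
0–6 s: v starts 1 cm/s; Δx = 1·6 + ½·5·6² = 96 cm; v ends 31 cm/s.
6–9 s: v starts 31 cm/s; Δx = 31·3 + ½·6·3² = 120 cm; v ends 49 cm/s.
9–11 s: v starts 49 cm/s; Δx = 49·2 + ½·-1·2² = 96 cm; v ends 47 cm/s.
11–16 s: v starts 47 cm/s; Δx = 47·5 + ½·-6·5² = 160 cm; v ends 17 cm/s.
x(16) = 10 + Σ Δx = 482 cm.

482 cm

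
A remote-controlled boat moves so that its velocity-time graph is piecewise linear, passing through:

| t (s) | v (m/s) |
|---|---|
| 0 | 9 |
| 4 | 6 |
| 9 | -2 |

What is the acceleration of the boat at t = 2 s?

-0.75 m/s²

Acceleration is the slope of the v-t graph on 0–4 s: (6 − 9)/(4 − 0) = -0.75 m/s².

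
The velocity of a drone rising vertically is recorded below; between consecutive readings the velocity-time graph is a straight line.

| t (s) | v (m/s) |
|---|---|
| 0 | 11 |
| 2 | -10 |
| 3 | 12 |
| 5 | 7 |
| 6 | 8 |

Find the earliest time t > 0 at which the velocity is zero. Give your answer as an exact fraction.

v changes sign on 0–2 s (from 11 to -10); the graph is linear there, so v = 0 at t = 0 + (-11)·(2 − 0)/(-10 − 11) = 22/21 s.

t = 22/21 s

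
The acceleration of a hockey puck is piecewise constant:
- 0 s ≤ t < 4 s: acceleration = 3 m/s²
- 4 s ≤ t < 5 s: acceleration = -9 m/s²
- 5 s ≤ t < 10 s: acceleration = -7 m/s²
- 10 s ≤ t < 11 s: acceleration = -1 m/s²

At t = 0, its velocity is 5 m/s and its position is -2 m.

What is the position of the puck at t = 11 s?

-20.5 m

On each constant-a segment, Δv = aΔt and Δx = v₀Δt + ½aΔt²; chain segment to segment.
0–4 s: v starts 5 m/s; Δx = 5·4 + ½·3·4² = 44 m; v ends 17 m/s.
4–5 s: v starts 17 m/s; Δx = 17·1 + ½·-9·1² = 12.5 m; v ends 8 m/s.
5–10 s: v starts 8 m/s; Δx = 8·5 + ½·-7·5² = -47.5 m; v ends -27 m/s.
10–11 s: v starts -27 m/s; Δx = -27·1 + ½·-1·1² = -27.5 m; v ends -28 m/s.
x(11) = -2 + Σ Δx = -20.5 m.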